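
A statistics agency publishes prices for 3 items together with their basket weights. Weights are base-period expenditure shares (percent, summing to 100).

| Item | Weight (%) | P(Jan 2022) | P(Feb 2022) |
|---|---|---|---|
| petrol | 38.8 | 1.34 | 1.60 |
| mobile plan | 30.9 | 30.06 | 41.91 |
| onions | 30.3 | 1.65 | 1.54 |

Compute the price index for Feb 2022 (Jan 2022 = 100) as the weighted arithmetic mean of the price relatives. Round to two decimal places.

117.69

petrol: 38.8 × (1.60/1.34) = 38.8 × 1.194030 = 46.3284
mobile plan: 30.9 × (41.91/30.06) = 30.9 × 1.394212 = 43.0811
onions: 30.3 × (1.54/1.65) = 30.3 × 0.933333 = 28.2800
Index = Σ wᵢ·(p₁ᵢ/p₀ᵢ) = 46.3284 + 43.0811 + 28.2800 = 117.6895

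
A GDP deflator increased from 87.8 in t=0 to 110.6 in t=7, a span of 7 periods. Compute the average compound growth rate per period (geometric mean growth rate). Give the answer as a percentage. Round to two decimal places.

Growth factor = (110.6/87.8)^(1/7) = (1.259681)^(1/7) = 1.033530
Growth rate = 1.033530 − 1 = 0.033530 = 3.3530%

3.35%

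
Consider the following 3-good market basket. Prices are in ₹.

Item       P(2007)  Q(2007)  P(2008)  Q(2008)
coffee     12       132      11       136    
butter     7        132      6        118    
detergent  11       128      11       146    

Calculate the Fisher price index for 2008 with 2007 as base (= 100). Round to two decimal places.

Laspeyres component (base-period weights):
ΣP(2008)Q(2007) = 11×132 + 6×132 + 11×128 = 1452 + 792 + 1408 = 3652
ΣP(2007)Q(2007) = 12×132 + 7×132 + 11×128 = 1584 + 924 + 1408 = 3916
L = 3652 / 3916 × 100 = 93.2584
Paasche component (current-period weights):
ΣP(2008)Q(2008) = 11×136 + 6×118 + 11×146 = 1496 + 708 + 1606 = 3810
ΣP(2007)Q(2008) = 12×136 + 7×118 + 11×146 = 1632 + 826 + 1606 = 4064
P = 3810 / 4064 × 100 = 93.7500
Fisher = √(L × P) = √(93.2584 × 93.7500) = 93.5039

93.50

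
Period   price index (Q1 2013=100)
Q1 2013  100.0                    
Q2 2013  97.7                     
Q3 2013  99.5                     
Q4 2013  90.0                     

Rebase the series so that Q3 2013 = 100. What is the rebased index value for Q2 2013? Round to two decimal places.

Rebased(Q2 2013) = 97.7 / 99.5 × 100 = 98.1910

98.19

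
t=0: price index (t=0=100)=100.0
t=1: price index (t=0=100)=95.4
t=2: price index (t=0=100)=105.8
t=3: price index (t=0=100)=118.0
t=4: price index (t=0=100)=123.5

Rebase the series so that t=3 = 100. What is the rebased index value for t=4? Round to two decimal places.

104.66

Rebased(t=4) = 123.5 / 118.0 × 100 = 104.6610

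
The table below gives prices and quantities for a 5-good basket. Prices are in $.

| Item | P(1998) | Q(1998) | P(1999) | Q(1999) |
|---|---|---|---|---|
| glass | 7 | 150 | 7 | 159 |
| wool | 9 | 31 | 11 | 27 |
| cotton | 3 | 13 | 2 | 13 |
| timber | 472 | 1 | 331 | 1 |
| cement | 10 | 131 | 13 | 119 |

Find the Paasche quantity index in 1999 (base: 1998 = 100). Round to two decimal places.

96.03

Paasche quantity index uses current-period prices as weights.
ΣP(1999)·Q(1999) = 7×159 + 11×27 + 2×13 + 331×1 + 13×119 = 1113 + 297 + 26 + 331 + 1547 = 3314
ΣP(1999)·Q(1998) = 7×150 + 11×31 + 2×13 + 331×1 + 13×131 = 1050 + 341 + 26 + 331 + 1703 = 3451
Index = 3314 / 3451 × 100 = 96.0301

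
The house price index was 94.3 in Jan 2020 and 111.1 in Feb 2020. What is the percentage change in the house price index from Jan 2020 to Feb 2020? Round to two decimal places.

17.82%

Change = (111.1 − 94.3) / 94.3 × 100
       = 16.8 / 94.3 × 100 = 17.8155%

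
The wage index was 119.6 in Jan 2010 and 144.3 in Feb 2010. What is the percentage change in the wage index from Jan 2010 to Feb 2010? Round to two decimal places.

Change = (144.3 − 119.6) / 119.6 × 100
       = 24.7 / 119.6 × 100 = 20.6522%

20.65%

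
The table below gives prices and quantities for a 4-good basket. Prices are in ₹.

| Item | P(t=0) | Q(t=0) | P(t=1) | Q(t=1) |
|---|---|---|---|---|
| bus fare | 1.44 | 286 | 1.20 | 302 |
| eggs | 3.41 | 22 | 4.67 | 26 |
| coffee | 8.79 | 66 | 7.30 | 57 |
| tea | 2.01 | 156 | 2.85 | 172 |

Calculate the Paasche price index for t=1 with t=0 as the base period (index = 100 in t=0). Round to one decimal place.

101.4

Paasche price index uses current-period quantities as weights.
ΣP(t=1)·Q(t=1) = 1.20×302 + 4.67×26 + 7.30×57 + 2.85×172 = 362.4 + 121.42 + 416.1 + 490.2 = 1390.12
ΣP(t=0)·Q(t=1) = 1.44×302 + 3.41×26 + 8.79×57 + 2.01×172 = 434.88 + 88.66 + 501.03 + 345.72 = 1370.29
Index = 1390.12 / 1370.29 × 100 = 101.4471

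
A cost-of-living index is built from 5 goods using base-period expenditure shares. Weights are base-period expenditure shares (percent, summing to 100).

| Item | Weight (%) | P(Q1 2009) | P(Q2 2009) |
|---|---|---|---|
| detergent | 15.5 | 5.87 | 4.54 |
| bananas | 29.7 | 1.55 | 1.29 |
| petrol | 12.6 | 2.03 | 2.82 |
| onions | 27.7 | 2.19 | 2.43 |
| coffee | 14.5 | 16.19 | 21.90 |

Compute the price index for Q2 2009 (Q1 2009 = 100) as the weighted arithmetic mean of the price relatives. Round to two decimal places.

104.56

detergent: 15.5 × (4.54/5.87) = 15.5 × 0.773424 = 11.9881
bananas: 29.7 × (1.29/1.55) = 29.7 × 0.832258 = 24.7181
petrol: 12.6 × (2.82/2.03) = 12.6 × 1.389163 = 17.5034
onions: 27.7 × (2.43/2.19) = 27.7 × 1.109589 = 30.7356
coffee: 14.5 × (21.90/16.19) = 14.5 × 1.352687 = 19.6140
Index = Σ wᵢ·(p₁ᵢ/p₀ᵢ) = 11.9881 + 24.7181 + 17.5034 + 30.7356 + 19.6140 = 104.5592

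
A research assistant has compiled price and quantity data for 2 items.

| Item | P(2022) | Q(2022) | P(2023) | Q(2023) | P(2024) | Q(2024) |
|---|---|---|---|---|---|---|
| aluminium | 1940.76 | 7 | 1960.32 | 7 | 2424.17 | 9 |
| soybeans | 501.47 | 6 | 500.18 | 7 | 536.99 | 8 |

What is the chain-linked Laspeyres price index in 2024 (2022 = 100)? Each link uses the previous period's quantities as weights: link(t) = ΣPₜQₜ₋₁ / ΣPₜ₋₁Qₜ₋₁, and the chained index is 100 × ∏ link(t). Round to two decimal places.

Link 2022→2023:
ΣP(2023)Q(2022) = 1960.32×7 + 500.18×6 = 13722.24 + 3001.08 = 16723.32
ΣP(2022)Q(2022) = 1940.76×7 + 501.47×6 = 13585.32 + 3008.82 = 16594.14
link = 16723.32/16594.14 = 1.007785
Link 2023→2024:
ΣP(2024)Q(2023) = 2424.17×7 + 536.99×7 = 16969.19 + 3758.93 = 20728.12
ΣP(2023)Q(2023) = 1960.32×7 + 500.18×7 = 13722.24 + 3501.26 = 17223.5
link = 20728.12/17223.5 = 1.203479
Chained index = 100 × 1.007785 × 1.203479 = 121.2848

121.28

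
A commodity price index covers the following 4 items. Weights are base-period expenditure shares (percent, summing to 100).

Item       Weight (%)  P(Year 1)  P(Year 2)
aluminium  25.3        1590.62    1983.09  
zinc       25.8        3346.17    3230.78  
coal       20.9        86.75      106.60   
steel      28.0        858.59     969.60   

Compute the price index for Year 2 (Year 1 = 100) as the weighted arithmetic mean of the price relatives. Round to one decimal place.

aluminium: 25.3 × (1983.09/1590.62) = 25.3 × 1.246740 = 31.5425
zinc: 25.8 × (3230.78/3346.17) = 25.8 × 0.965516 = 24.9103
coal: 20.9 × (106.60/86.75) = 20.9 × 1.228818 = 25.6823
steel: 28.0 × (969.60/858.59) = 28.0 × 1.129293 = 31.6202
Index = Σ wᵢ·(p₁ᵢ/p₀ᵢ) = 31.5425 + 24.9103 + 25.6823 + 31.6202 = 113.7554

113.8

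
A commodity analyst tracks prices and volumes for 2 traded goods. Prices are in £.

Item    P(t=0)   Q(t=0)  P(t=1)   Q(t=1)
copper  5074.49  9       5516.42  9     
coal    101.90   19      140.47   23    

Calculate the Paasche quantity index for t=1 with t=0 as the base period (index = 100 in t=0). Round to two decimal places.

101.07

Paasche quantity index uses current-period prices as weights.
ΣP(t=1)·Q(t=1) = 5516.42×9 + 140.47×23 = 49647.78 + 3230.81 = 52878.59
ΣP(t=1)·Q(t=0) = 5516.42×9 + 140.47×19 = 49647.78 + 2668.93 = 52316.71
Index = 52878.59 / 52316.71 × 100 = 101.0740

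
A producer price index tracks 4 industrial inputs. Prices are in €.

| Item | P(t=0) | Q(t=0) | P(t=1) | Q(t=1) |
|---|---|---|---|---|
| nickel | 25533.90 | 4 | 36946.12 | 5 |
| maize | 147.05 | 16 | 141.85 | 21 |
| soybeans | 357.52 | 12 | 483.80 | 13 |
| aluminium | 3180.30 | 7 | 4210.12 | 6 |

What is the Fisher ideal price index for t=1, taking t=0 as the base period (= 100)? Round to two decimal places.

141.68

Laspeyres component (base-period weights):
ΣP(t=1)Q(t=0) = 36946.12×4 + 141.85×16 + 483.80×12 + 4210.12×7 = 147784.48 + 2269.6 + 5805.6 + 29470.84 = 185330.52
ΣP(t=0)Q(t=0) = 25533.90×4 + 147.05×16 + 357.52×12 + 3180.30×7 = 102135.6 + 2352.8 + 4290.24 + 22262.1 = 131040.74
L = 185330.52 / 131040.74 × 100 = 141.4297
Paasche component (current-period weights):
ΣP(t=1)Q(t=1) = 36946.12×5 + 141.85×21 + 483.80×13 + 4210.12×6 = 184730.6 + 2978.85 + 6289.4 + 25260.72 = 219259.57
ΣP(t=0)Q(t=1) = 25533.90×5 + 147.05×21 + 357.52×13 + 3180.30×6 = 127669.5 + 3088.05 + 4647.76 + 19081.8 = 154487.11
P = 219259.57 / 154487.11 × 100 = 141.9274
Fisher = √(L × P) = √(141.4297 × 141.9274) = 141.6783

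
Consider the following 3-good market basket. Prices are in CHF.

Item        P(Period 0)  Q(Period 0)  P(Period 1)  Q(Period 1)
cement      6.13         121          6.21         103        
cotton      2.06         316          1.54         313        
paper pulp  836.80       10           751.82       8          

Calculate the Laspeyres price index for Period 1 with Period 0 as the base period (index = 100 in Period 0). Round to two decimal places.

89.71

Laspeyres price index uses base-period quantities as weights.
ΣP(Period 1)·Q(Period 0) = 6.21×121 + 1.54×316 + 751.82×10 = 751.41 + 486.64 + 7518.2 = 8756.25
ΣP(Period 0)·Q(Period 0) = 6.13×121 + 2.06×316 + 836.80×10 = 741.73 + 650.96 + 8368 = 9760.69
Index = 8756.25 / 9760.69 × 100 = 89.7093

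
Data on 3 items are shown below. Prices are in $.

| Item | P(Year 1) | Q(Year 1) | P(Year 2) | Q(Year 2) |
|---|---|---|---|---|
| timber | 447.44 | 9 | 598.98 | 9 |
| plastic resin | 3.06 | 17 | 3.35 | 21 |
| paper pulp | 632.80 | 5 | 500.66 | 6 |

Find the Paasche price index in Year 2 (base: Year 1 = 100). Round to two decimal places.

Paasche price index uses current-period quantities as weights.
ΣP(Year 2)·Q(Year 2) = 598.98×9 + 3.35×21 + 500.66×6 = 5390.82 + 70.35 + 3003.96 = 8465.13
ΣP(Year 1)·Q(Year 2) = 447.44×9 + 3.06×21 + 632.80×6 = 4026.96 + 64.26 + 3796.8 = 7888.02
Index = 8465.13 / 7888.02 × 100 = 107.3163

107.32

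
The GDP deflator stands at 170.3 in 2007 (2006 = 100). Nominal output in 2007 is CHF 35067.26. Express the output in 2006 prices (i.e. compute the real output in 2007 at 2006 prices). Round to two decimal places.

Real = Nominal ÷ (Index/100) = 35067.26 ÷ (170.3/100)
     = 35067.26 ÷ 1.703 = 20591.4621

20591.46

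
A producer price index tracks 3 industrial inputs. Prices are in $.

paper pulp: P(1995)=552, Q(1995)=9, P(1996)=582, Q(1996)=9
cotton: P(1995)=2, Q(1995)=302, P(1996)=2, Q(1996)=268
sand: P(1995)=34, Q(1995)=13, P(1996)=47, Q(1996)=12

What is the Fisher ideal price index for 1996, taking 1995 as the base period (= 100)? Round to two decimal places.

Laspeyres component (base-period weights):
ΣP(1996)Q(1995) = 582×9 + 2×302 + 47×13 = 5238 + 604 + 611 = 6453
ΣP(1995)Q(1995) = 552×9 + 2×302 + 34×13 = 4968 + 604 + 442 = 6014
L = 6453 / 6014 × 100 = 107.2996
Paasche component (current-period weights):
ΣP(1996)Q(1996) = 582×9 + 2×268 + 47×12 = 5238 + 536 + 564 = 6338
ΣP(1995)Q(1996) = 552×9 + 2×268 + 34×12 = 4968 + 536 + 408 = 5912
P = 6338 / 5912 × 100 = 107.2057
Fisher = √(L × P) = √(107.2996 × 107.2057) = 107.2526

107.25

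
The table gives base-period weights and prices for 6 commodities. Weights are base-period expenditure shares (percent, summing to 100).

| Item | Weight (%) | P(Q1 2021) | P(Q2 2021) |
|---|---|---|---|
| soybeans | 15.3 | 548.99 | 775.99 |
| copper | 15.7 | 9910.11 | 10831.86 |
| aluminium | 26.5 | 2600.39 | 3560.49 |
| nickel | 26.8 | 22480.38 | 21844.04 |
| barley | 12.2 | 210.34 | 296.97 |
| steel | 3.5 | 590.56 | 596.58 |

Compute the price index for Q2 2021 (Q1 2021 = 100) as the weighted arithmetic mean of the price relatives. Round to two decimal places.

121.87

soybeans: 15.3 × (775.99/548.99) = 15.3 × 1.413487 = 21.6263
copper: 15.7 × (10831.86/9910.11) = 15.7 × 1.093011 = 17.1603
aluminium: 26.5 × (3560.49/2600.39) = 26.5 × 1.369214 = 36.2842
nickel: 26.8 × (21844.04/22480.38) = 26.8 × 0.971694 = 26.0414
barley: 12.2 × (296.97/210.34) = 12.2 × 1.411857 = 17.2247
steel: 3.5 × (596.58/590.56) = 3.5 × 1.010194 = 3.5357
Index = Σ wᵢ·(p₁ᵢ/p₀ᵢ) = 21.6263 + 17.1603 + 36.2842 + 26.0414 + 17.2247 + 3.5357 = 121.8725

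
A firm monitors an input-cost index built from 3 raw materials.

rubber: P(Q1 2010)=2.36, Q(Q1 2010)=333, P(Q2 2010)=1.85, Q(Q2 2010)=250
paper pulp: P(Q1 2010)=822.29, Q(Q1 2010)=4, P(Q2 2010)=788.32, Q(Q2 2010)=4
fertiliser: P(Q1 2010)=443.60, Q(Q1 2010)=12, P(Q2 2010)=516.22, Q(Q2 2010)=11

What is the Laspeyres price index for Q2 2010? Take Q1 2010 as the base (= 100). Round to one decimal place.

Laspeyres price index uses base-period quantities as weights.
ΣP(Q2 2010)·Q(Q1 2010) = 1.85×333 + 788.32×4 + 516.22×12 = 616.05 + 3153.28 + 6194.64 = 9963.97
ΣP(Q1 2010)·Q(Q1 2010) = 2.36×333 + 822.29×4 + 443.60×12 = 785.88 + 3289.16 + 5323.2 = 9398.24
Index = 9963.97 / 9398.24 × 100 = 106.0195

106.0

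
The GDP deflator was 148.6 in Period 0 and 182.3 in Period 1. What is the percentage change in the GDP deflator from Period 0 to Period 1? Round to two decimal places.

22.68%

Change = (182.3 − 148.6) / 148.6 × 100
       = 33.7 / 148.6 × 100 = 22.6783%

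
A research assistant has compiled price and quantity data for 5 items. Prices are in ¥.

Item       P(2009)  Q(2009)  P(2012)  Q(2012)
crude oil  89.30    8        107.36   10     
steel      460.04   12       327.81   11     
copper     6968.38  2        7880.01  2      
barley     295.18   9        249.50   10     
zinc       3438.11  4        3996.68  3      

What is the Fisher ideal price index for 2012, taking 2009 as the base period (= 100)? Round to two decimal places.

Laspeyres component (base-period weights):
ΣP(2012)Q(2009) = 107.36×8 + 327.81×12 + 7880.01×2 + 249.50×9 + 3996.68×4 = 858.88 + 3933.72 + 15760.02 + 2245.5 + 15986.72 = 38784.84
ΣP(2009)Q(2009) = 89.30×8 + 460.04×12 + 6968.38×2 + 295.18×9 + 3438.11×4 = 714.4 + 5520.48 + 13936.76 + 2656.62 + 13752.44 = 36580.7
L = 38784.84 / 36580.7 × 100 = 106.0254
Paasche component (current-period weights):
ΣP(2012)Q(2012) = 107.36×10 + 327.81×11 + 7880.01×2 + 249.50×10 + 3996.68×3 = 1073.6 + 3605.91 + 15760.02 + 2495 + 11990.04 = 34924.57
ΣP(2009)Q(2012) = 89.30×10 + 460.04×11 + 6968.38×2 + 295.18×10 + 3438.11×3 = 893 + 5060.44 + 13936.76 + 2951.8 + 10314.33 = 33156.33
P = 34924.57 / 33156.33 × 100 = 105.3330
Fisher = √(L × P) = √(106.0254 × 105.3330) = 105.6787

105.68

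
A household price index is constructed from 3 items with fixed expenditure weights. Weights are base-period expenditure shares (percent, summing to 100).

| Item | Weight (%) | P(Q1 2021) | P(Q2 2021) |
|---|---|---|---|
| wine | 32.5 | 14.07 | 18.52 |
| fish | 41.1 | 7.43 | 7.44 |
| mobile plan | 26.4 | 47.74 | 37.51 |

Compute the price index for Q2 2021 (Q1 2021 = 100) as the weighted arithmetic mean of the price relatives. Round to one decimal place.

104.7

wine: 32.5 × (18.52/14.07) = 32.5 × 1.316276 = 42.7790
fish: 41.1 × (7.44/7.43) = 41.1 × 1.001346 = 41.1553
mobile plan: 26.4 × (37.51/47.74) = 26.4 × 0.785714 = 20.7429
Index = Σ wᵢ·(p₁ᵢ/p₀ᵢ) = 42.7790 + 41.1553 + 20.7429 = 104.6771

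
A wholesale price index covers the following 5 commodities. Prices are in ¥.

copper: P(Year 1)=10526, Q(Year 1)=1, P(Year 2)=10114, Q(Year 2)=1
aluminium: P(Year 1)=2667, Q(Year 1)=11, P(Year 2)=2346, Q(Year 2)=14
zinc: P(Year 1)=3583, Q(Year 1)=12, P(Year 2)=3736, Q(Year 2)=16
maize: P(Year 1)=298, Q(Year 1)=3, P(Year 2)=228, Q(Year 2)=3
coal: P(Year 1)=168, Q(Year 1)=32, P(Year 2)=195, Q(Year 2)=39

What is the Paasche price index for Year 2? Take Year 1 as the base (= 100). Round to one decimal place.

Paasche price index uses current-period quantities as weights.
ΣP(Year 2)·Q(Year 2) = 10114×1 + 2346×14 + 3736×16 + 228×3 + 195×39 = 10114 + 32844 + 59776 + 684 + 7605 = 111023
ΣP(Year 1)·Q(Year 2) = 10526×1 + 2667×14 + 3583×16 + 298×3 + 168×39 = 10526 + 37338 + 57328 + 894 + 6552 = 112638
Index = 111023 / 112638 × 100 = 98.5662

98.6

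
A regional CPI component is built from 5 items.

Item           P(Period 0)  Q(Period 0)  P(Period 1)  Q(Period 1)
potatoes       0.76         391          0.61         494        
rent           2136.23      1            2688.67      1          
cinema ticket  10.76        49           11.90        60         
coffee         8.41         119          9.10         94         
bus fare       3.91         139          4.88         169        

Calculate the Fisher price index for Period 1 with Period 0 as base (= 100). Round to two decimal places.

116.92

Laspeyres component (base-period weights):
ΣP(Period 1)Q(Period 0) = 0.61×391 + 2688.67×1 + 11.90×49 + 9.10×119 + 4.88×139 = 238.51 + 2688.67 + 583.1 + 1082.9 + 678.32 = 5271.5
ΣP(Period 0)Q(Period 0) = 0.76×391 + 2136.23×1 + 10.76×49 + 8.41×119 + 3.91×139 = 297.16 + 2136.23 + 527.24 + 1000.79 + 543.49 = 4504.91
L = 5271.5 / 4504.91 × 100 = 117.0168
Paasche component (current-period weights):
ΣP(Period 1)Q(Period 1) = 0.61×494 + 2688.67×1 + 11.90×60 + 9.10×94 + 4.88×169 = 301.34 + 2688.67 + 714 + 855.4 + 824.72 = 5384.13
ΣP(Period 0)Q(Period 1) = 0.76×494 + 2136.23×1 + 10.76×60 + 8.41×94 + 3.91×169 = 375.44 + 2136.23 + 645.6 + 790.54 + 660.79 = 4608.6
P = 5384.13 / 4608.6 × 100 = 116.8279
Fisher = √(L × P) = √(117.0168 × 116.8279) = 116.9223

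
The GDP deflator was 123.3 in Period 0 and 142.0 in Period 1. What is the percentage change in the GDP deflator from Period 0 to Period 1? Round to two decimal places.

15.17%

Change = (142.0 − 123.3) / 123.3 × 100
       = 18.7 / 123.3 × 100 = 15.1663%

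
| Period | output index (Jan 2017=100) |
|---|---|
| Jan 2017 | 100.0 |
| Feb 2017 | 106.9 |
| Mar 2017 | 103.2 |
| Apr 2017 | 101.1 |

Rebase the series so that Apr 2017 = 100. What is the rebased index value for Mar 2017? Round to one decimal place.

Rebased(Mar 2017) = 103.2 / 101.1 × 100 = 102.0772

102.1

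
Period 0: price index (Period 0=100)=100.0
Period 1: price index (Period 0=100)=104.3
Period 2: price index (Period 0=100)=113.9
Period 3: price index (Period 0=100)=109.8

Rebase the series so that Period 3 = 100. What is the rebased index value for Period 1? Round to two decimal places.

94.99

Rebased(Period 1) = 104.3 / 109.8 × 100 = 94.9909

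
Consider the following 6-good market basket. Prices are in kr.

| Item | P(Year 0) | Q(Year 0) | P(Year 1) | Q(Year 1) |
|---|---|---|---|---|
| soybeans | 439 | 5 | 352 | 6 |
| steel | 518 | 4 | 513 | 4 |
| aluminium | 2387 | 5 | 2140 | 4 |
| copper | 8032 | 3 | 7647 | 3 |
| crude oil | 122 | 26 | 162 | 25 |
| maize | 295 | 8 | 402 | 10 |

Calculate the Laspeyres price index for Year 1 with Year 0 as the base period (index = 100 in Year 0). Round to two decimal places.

Laspeyres price index uses base-period quantities as weights.
ΣP(Year 1)·Q(Year 0) = 352×5 + 513×4 + 2140×5 + 7647×3 + 162×26 + 402×8 = 1760 + 2052 + 10700 + 22941 + 4212 + 3216 = 44881
ΣP(Year 0)·Q(Year 0) = 439×5 + 518×4 + 2387×5 + 8032×3 + 122×26 + 295×8 = 2195 + 2072 + 11935 + 24096 + 3172 + 2360 = 45830
Index = 44881 / 45830 × 100 = 97.9293

97.93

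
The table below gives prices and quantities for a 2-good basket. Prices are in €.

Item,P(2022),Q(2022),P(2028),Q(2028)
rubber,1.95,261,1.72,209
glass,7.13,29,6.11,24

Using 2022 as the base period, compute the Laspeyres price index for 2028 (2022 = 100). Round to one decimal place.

87.5

Laspeyres price index uses base-period quantities as weights.
ΣP(2028)·Q(2022) = 1.72×261 + 6.11×29 = 448.92 + 177.19 = 626.11
ΣP(2022)·Q(2022) = 1.95×261 + 7.13×29 = 508.95 + 206.77 = 715.72
Index = 626.11 / 715.72 × 100 = 87.4797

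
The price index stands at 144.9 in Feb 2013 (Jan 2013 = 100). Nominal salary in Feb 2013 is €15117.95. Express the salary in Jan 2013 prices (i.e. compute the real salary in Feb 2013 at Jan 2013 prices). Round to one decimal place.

Real = Nominal ÷ (Index/100) = 15117.95 ÷ (144.9/100)
     = 15117.95 ÷ 1.449 = 10433.3678

10433.4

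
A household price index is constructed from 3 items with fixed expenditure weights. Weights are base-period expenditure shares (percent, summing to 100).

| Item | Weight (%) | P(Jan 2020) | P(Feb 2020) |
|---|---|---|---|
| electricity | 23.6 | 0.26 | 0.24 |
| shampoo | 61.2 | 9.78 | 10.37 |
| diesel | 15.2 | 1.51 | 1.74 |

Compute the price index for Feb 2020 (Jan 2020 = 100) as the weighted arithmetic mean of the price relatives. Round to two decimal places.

104.19

electricity: 23.6 × (0.24/0.26) = 23.6 × 0.923077 = 21.7846
shampoo: 61.2 × (10.37/9.78) = 61.2 × 1.060327 = 64.8920
diesel: 15.2 × (1.74/1.51) = 15.2 × 1.152318 = 17.5152
Index = Σ wᵢ·(p₁ᵢ/p₀ᵢ) = 21.7846 + 64.8920 + 17.5152 = 104.1919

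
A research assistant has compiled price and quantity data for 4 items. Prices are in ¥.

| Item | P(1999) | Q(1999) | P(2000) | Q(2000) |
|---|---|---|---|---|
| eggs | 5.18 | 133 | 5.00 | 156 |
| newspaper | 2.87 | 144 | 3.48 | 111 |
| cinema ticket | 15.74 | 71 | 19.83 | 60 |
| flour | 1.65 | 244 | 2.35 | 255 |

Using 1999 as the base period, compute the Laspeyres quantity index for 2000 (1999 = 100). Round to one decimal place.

95.0

Laspeyres quantity index uses base-period prices as weights.
ΣP(1999)·Q(2000) = 5.18×156 + 2.87×111 + 15.74×60 + 1.65×255 = 808.08 + 318.57 + 944.4 + 420.75 = 2491.8
ΣP(1999)·Q(1999) = 5.18×133 + 2.87×144 + 15.74×71 + 1.65×244 = 688.94 + 413.28 + 1117.54 + 402.6 = 2622.36
Index = 2491.8 / 2622.36 × 100 = 95.0213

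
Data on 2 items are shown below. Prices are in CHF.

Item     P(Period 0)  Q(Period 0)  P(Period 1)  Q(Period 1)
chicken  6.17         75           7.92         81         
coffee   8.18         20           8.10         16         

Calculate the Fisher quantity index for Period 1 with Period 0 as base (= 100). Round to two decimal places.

101.34

Laspeyres component (base-period weights):
ΣP(Period 0)Q(Period 1) = 6.17×81 + 8.18×16 = 499.77 + 130.88 = 630.65
ΣP(Period 0)Q(Period 0) = 6.17×75 + 8.18×20 = 462.75 + 163.6 = 626.35
L = 630.65 / 626.35 × 100 = 100.6865
Paasche component (current-period weights):
ΣP(Period 1)Q(Period 1) = 7.92×81 + 8.10×16 = 641.52 + 129.6 = 771.12
ΣP(Period 1)Q(Period 0) = 7.92×75 + 8.10×20 = 594 + 162 = 756
P = 771.12 / 756 × 100 = 102.0000
Fisher = √(L × P) = √(100.6865 × 102.0000) = 101.3411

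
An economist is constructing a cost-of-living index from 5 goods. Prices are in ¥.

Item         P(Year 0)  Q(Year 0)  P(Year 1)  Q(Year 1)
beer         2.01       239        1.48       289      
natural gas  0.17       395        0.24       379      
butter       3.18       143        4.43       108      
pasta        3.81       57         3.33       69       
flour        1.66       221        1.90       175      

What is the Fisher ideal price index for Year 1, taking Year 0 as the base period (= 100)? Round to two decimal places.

103.84

Laspeyres component (base-period weights):
ΣP(Year 1)Q(Year 0) = 1.48×239 + 0.24×395 + 4.43×143 + 3.33×57 + 1.90×221 = 353.72 + 94.8 + 633.49 + 189.81 + 419.9 = 1691.72
ΣP(Year 0)Q(Year 0) = 2.01×239 + 0.17×395 + 3.18×143 + 3.81×57 + 1.66×221 = 480.39 + 67.15 + 454.74 + 217.17 + 366.86 = 1586.31
L = 1691.72 / 1586.31 × 100 = 106.6450
Paasche component (current-period weights):
ΣP(Year 1)Q(Year 1) = 1.48×289 + 0.24×379 + 4.43×108 + 3.33×69 + 1.90×175 = 427.72 + 90.96 + 478.44 + 229.77 + 332.5 = 1559.39
ΣP(Year 0)Q(Year 1) = 2.01×289 + 0.17×379 + 3.18×108 + 3.81×69 + 1.66×175 = 580.89 + 64.43 + 343.44 + 262.89 + 290.5 = 1542.15
P = 1559.39 / 1542.15 × 100 = 101.1179
Fisher = √(L × P) = √(106.6450 × 101.1179) = 103.8447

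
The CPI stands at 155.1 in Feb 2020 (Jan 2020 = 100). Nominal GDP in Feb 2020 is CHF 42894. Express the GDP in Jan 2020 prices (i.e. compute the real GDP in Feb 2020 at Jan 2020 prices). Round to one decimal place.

27655.7

Real = Nominal ÷ (Index/100) = 42894 ÷ (155.1/100)
     = 42894 ÷ 1.551 = 27655.7060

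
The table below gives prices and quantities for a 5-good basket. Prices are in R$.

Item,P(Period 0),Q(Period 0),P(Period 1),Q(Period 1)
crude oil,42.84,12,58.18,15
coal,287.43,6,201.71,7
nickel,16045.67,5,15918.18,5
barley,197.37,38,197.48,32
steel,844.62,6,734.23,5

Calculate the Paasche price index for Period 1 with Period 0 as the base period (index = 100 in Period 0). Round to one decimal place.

Paasche price index uses current-period quantities as weights.
ΣP(Period 1)·Q(Period 1) = 58.18×15 + 201.71×7 + 15918.18×5 + 197.48×32 + 734.23×5 = 872.7 + 1411.97 + 79590.9 + 6319.36 + 3671.15 = 91866.08
ΣP(Period 0)·Q(Period 1) = 42.84×15 + 287.43×7 + 16045.67×5 + 197.37×32 + 844.62×5 = 642.6 + 2012.01 + 80228.35 + 6315.84 + 4223.1 = 93421.9
Index = 91866.08 / 93421.9 × 100 = 98.3346

98.3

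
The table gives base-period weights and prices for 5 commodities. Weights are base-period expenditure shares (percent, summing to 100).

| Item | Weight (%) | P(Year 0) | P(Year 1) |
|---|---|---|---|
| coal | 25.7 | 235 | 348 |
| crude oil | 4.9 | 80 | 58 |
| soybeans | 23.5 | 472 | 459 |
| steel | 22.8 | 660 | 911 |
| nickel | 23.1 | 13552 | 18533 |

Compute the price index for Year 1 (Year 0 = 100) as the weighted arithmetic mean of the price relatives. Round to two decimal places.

coal: 25.7 × (348/235) = 25.7 × 1.480851 = 38.0579
crude oil: 4.9 × (58/80) = 4.9 × 0.725000 = 3.5525
soybeans: 23.5 × (459/472) = 23.5 × 0.972458 = 22.8528
steel: 22.8 × (911/660) = 22.8 × 1.380303 = 31.4709
nickel: 23.1 × (18533/13552) = 23.1 × 1.367547 = 31.5903
Index = Σ wᵢ·(p₁ᵢ/p₀ᵢ) = 38.0579 + 3.5525 + 22.8528 + 31.4709 + 31.5903 = 127.5244

127.52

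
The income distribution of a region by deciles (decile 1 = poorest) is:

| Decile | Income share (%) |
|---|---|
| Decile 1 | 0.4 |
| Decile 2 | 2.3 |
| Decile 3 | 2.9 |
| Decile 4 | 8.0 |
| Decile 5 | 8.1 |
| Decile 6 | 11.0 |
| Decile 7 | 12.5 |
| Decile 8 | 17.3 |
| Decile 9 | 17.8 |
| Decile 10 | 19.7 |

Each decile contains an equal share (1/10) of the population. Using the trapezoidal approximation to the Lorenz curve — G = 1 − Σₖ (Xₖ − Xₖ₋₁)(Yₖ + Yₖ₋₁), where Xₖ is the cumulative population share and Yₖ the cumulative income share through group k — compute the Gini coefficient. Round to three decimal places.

Cumulative income shares Yₖ: 0.0040, 0.0270, 0.0560, 0.1360, 0.2170, 0.3270, 0.4520, 0.6250, 0.8030, 1.0000
Σ (Xₖ−Xₖ₋₁)(Yₖ+Yₖ₋₁) = (1/10)(0.0040+0.0000) + (1/10)(0.0270+0.0040) + (1/10)(0.0560+0.0270) + (1/10)(0.1360+0.0560) + (1/10)(0.2170+0.1360) + (1/10)(0.3270+0.2170) + (1/10)(0.4520+0.3270) + (1/10)(0.6250+0.4520) + (1/10)(0.8030+0.6250) + (1/10)(1.0000+0.8030)
  = 0.0004 + 0.0031 + 0.0083 + 0.0192 + 0.0353 + 0.0544 + 0.0779 + 0.1077 + 0.1428 + 0.1803 = 0.6294
G = 1 − 0.6294 = 0.3706

0.371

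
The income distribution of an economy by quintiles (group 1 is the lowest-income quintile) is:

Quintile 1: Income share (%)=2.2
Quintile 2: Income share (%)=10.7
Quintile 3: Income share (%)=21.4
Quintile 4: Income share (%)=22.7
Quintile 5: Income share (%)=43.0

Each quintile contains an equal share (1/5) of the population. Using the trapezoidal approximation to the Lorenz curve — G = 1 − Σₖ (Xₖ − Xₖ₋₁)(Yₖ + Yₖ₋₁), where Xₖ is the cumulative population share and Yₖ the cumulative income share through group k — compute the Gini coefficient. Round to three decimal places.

0.374

Cumulative income shares Yₖ: 0.0220, 0.1290, 0.3430, 0.5700, 1.0000
Σ (Xₖ−Xₖ₋₁)(Yₖ+Yₖ₋₁) = (1/5)(0.0220+0.0000) + (1/5)(0.1290+0.0220) + (1/5)(0.3430+0.1290) + (1/5)(0.5700+0.3430) + (1/5)(1.0000+0.5700)
  = 0.0044 + 0.0302 + 0.0944 + 0.1826 + 0.3140 = 0.6256
G = 1 − 0.6256 = 0.3744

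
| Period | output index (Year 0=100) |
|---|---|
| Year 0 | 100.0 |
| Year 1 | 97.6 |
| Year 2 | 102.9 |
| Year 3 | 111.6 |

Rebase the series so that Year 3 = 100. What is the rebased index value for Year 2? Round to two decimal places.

Rebased(Year 2) = 102.9 / 111.6 × 100 = 92.2043

92.20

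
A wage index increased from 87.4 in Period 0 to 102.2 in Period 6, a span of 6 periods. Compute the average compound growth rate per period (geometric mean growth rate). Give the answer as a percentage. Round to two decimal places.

2.64%

Growth factor = (102.2/87.4)^(1/6) = (1.169336)^(1/6) = 1.026416
Growth rate = 1.026416 − 1 = 0.026416 = 2.6416%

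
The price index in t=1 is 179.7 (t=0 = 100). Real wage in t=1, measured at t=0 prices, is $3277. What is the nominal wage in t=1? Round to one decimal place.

Nominal = Real × (Index/100) = 3277 × (179.7/100)
        = 3277 × 1.797 = 5888.7690

5888.8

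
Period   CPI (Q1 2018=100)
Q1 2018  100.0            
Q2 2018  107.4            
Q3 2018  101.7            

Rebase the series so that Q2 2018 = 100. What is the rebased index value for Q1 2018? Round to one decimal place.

93.1

Rebased(Q1 2018) = 100.0 / 107.4 × 100 = 93.1099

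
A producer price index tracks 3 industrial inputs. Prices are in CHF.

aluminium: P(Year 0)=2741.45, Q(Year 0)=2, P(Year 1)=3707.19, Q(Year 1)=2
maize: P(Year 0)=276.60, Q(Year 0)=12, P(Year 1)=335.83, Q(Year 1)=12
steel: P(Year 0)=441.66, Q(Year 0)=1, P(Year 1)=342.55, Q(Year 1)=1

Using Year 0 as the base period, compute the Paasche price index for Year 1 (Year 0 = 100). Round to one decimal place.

Paasche price index uses current-period quantities as weights.
ΣP(Year 1)·Q(Year 1) = 3707.19×2 + 335.83×12 + 342.55×1 = 7414.38 + 4029.96 + 342.55 = 11786.89
ΣP(Year 0)·Q(Year 1) = 2741.45×2 + 276.60×12 + 441.66×1 = 5482.9 + 3319.2 + 441.66 = 9243.76
Index = 11786.89 / 9243.76 × 100 = 127.5119

127.5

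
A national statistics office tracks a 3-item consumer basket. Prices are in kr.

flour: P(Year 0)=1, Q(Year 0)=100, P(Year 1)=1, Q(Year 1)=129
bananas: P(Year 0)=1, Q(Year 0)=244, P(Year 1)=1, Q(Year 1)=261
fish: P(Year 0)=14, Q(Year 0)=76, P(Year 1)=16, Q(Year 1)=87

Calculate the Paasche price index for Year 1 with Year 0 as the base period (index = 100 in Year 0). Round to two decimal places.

110.82

Paasche price index uses current-period quantities as weights.
ΣP(Year 1)·Q(Year 1) = 1×129 + 1×261 + 16×87 = 129 + 261 + 1392 = 1782
ΣP(Year 0)·Q(Year 1) = 1×129 + 1×261 + 14×87 = 129 + 261 + 1218 = 1608
Index = 1782 / 1608 × 100 = 110.8209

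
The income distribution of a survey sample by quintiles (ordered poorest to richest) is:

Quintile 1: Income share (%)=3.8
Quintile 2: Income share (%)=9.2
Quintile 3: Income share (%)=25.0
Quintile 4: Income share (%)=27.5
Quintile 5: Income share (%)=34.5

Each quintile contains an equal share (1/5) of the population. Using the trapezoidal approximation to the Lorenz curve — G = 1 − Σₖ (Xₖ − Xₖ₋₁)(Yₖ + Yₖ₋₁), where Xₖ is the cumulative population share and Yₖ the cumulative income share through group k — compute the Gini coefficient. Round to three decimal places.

0.319

Cumulative income shares Yₖ: 0.0380, 0.1300, 0.3800, 0.6550, 1.0000
Σ (Xₖ−Xₖ₋₁)(Yₖ+Yₖ₋₁) = (1/5)(0.0380+0.0000) + (1/5)(0.1300+0.0380) + (1/5)(0.3800+0.1300) + (1/5)(0.6550+0.3800) + (1/5)(1.0000+0.6550)
  = 0.0076 + 0.0336 + 0.1020 + 0.2070 + 0.3310 = 0.6812
G = 1 − 0.6812 = 0.3188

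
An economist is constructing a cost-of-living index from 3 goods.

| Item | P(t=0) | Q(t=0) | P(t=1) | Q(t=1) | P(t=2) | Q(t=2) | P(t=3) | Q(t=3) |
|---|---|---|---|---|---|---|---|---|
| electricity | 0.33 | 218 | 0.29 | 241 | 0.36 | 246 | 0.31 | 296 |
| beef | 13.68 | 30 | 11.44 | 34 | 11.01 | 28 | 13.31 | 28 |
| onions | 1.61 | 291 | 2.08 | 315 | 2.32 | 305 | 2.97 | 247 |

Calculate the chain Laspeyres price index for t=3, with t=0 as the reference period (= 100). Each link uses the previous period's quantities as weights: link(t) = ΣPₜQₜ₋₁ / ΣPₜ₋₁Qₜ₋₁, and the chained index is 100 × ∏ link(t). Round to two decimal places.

Link t=0→t=1:
ΣP(t=1)Q(t=0) = 0.29×218 + 11.44×30 + 2.08×291 = 63.22 + 343.2 + 605.28 = 1011.7
ΣP(t=0)Q(t=0) = 0.33×218 + 13.68×30 + 1.61×291 = 71.94 + 410.4 + 468.51 = 950.85
link = 1011.7/950.85 = 1.063995
Link t=1→t=2:
ΣP(t=2)Q(t=1) = 0.36×241 + 11.01×34 + 2.32×315 = 86.76 + 374.34 + 730.8 = 1191.9
ΣP(t=1)Q(t=1) = 0.29×241 + 11.44×34 + 2.08×315 = 69.89 + 388.96 + 655.2 = 1114.05
link = 1191.9/1114.05 = 1.069880
Link t=2→t=3:
ΣP(t=3)Q(t=2) = 0.31×246 + 13.31×28 + 2.97×305 = 76.26 + 372.68 + 905.85 = 1354.79
ΣP(t=2)Q(t=2) = 0.36×246 + 11.01×28 + 2.32×305 = 88.56 + 308.28 + 707.6 = 1104.44
link = 1354.79/1104.44 = 1.226676
Chained index = 100 × 1.063995 × 1.069880 × 1.226676 = 139.6384

139.64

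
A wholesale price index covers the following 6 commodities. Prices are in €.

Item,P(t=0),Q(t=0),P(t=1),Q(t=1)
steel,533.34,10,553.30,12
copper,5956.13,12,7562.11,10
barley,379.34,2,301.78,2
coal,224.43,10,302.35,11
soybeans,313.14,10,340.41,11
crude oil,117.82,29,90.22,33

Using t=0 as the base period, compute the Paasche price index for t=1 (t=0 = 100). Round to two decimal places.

Paasche price index uses current-period quantities as weights.
ΣP(t=1)·Q(t=1) = 553.30×12 + 7562.11×10 + 301.78×2 + 302.35×11 + 340.41×11 + 90.22×33 = 6639.6 + 75621.1 + 603.56 + 3325.85 + 3744.51 + 2977.26 = 92911.88
ΣP(t=0)·Q(t=1) = 533.34×12 + 5956.13×10 + 379.34×2 + 224.43×11 + 313.14×11 + 117.82×33 = 6400.08 + 59561.3 + 758.68 + 2468.73 + 3444.54 + 3888.06 = 76521.39
Index = 92911.88 / 76521.39 × 100 = 121.4195

121.42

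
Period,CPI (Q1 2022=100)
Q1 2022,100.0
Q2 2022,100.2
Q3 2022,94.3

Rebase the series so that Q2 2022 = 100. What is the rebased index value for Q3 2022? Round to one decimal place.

Rebased(Q3 2022) = 94.3 / 100.2 × 100 = 94.1118

94.1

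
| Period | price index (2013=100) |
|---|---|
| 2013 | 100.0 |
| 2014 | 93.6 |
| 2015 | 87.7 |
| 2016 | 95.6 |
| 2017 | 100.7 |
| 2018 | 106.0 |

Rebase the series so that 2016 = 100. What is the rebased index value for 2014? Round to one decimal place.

97.9

Rebased(2014) = 93.6 / 95.6 × 100 = 97.9079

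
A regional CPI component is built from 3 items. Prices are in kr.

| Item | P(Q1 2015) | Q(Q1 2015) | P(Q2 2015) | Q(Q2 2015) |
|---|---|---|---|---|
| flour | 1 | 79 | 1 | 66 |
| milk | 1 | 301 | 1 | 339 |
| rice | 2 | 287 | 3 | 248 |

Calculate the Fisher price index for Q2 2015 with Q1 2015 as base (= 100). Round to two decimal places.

128.80

Laspeyres component (base-period weights):
ΣP(Q2 2015)Q(Q1 2015) = 1×79 + 1×301 + 3×287 = 79 + 301 + 861 = 1241
ΣP(Q1 2015)Q(Q1 2015) = 1×79 + 1×301 + 2×287 = 79 + 301 + 574 = 954
L = 1241 / 954 × 100 = 130.0839
Paasche component (current-period weights):
ΣP(Q2 2015)Q(Q2 2015) = 1×66 + 1×339 + 3×248 = 66 + 339 + 744 = 1149
ΣP(Q1 2015)Q(Q2 2015) = 1×66 + 1×339 + 2×248 = 66 + 339 + 496 = 901
P = 1149 / 901 × 100 = 127.5250
Fisher = √(L × P) = √(130.0839 × 127.5250) = 128.7981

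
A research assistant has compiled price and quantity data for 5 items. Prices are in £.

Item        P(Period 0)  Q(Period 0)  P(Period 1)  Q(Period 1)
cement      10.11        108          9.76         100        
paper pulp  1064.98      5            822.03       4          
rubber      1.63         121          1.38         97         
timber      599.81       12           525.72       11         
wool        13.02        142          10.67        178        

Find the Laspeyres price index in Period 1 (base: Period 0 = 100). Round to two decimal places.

Laspeyres price index uses base-period quantities as weights.
ΣP(Period 1)·Q(Period 0) = 9.76×108 + 822.03×5 + 1.38×121 + 525.72×12 + 10.67×142 = 1054.08 + 4110.15 + 166.98 + 6308.64 + 1515.14 = 13154.99
ΣP(Period 0)·Q(Period 0) = 10.11×108 + 1064.98×5 + 1.63×121 + 599.81×12 + 13.02×142 = 1091.88 + 5324.9 + 197.23 + 7197.72 + 1848.84 = 15660.57
Index = 13154.99 / 15660.57 × 100 = 84.0007

84.00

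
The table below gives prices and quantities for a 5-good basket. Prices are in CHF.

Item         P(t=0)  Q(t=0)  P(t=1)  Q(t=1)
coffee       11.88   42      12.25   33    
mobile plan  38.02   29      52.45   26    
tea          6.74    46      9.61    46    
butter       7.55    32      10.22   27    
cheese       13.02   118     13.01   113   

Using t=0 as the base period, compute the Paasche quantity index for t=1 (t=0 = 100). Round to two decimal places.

Paasche quantity index uses current-period prices as weights.
ΣP(t=1)·Q(t=1) = 12.25×33 + 52.45×26 + 9.61×46 + 10.22×27 + 13.01×113 = 404.25 + 1363.7 + 442.06 + 275.94 + 1470.13 = 3956.08
ΣP(t=1)·Q(t=0) = 12.25×42 + 52.45×29 + 9.61×46 + 10.22×32 + 13.01×118 = 514.5 + 1521.05 + 442.06 + 327.04 + 1535.18 = 4339.83
Index = 3956.08 / 4339.83 × 100 = 91.1575

91.16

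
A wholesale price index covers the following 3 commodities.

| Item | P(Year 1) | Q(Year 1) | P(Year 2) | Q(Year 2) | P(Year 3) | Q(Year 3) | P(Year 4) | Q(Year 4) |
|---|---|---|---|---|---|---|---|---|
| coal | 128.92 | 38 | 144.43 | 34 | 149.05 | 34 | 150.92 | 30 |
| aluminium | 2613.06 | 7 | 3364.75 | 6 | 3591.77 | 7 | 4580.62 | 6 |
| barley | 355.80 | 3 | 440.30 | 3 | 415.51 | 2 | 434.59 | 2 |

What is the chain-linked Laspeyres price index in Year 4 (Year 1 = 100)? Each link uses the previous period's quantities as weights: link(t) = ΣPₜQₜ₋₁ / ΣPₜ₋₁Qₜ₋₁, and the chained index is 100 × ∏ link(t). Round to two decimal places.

Link Year 1→Year 2:
ΣP(Year 2)Q(Year 1) = 144.43×38 + 3364.75×7 + 440.30×3 = 5488.34 + 23553.25 + 1320.9 = 30362.49
ΣP(Year 1)Q(Year 1) = 128.92×38 + 2613.06×7 + 355.80×3 = 4898.96 + 18291.42 + 1067.4 = 24257.78
link = 30362.49/24257.78 = 1.251660
Link Year 2→Year 3:
ΣP(Year 3)Q(Year 2) = 149.05×34 + 3591.77×6 + 415.51×3 = 5067.7 + 21550.62 + 1246.53 = 27864.85
ΣP(Year 2)Q(Year 2) = 144.43×34 + 3364.75×6 + 440.30×3 = 4910.62 + 20188.5 + 1320.9 = 26420.02
link = 27864.85/26420.02 = 1.054687
Link Year 3→Year 4:
ΣP(Year 4)Q(Year 3) = 150.92×34 + 4580.62×7 + 434.59×2 = 5131.28 + 32064.34 + 869.18 = 38064.8
ΣP(Year 3)Q(Year 3) = 149.05×34 + 3591.77×7 + 415.51×2 = 5067.7 + 25142.39 + 831.02 = 31041.11
link = 38064.8/31041.11 = 1.226271
Chained index = 100 × 1.251660 × 1.054687 × 1.226271 = 161.8811

161.88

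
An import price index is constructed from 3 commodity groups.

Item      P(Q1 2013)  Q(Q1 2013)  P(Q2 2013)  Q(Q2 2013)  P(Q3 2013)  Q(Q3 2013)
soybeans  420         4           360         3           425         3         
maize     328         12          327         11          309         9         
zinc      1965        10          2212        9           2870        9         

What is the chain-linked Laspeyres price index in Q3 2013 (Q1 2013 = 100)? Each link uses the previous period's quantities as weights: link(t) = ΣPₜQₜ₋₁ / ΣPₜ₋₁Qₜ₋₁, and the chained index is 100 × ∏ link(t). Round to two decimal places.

Link Q1 2013→Q2 2013:
ΣP(Q2 2013)Q(Q1 2013) = 360×4 + 327×12 + 2212×10 = 1440 + 3924 + 22120 = 27484
ΣP(Q1 2013)Q(Q1 2013) = 420×4 + 328×12 + 1965×10 = 1680 + 3936 + 19650 = 25266
link = 27484/25266 = 1.087786
Link Q2 2013→Q3 2013:
ΣP(Q3 2013)Q(Q2 2013) = 425×3 + 309×11 + 2870×9 = 1275 + 3399 + 25830 = 30504
ΣP(Q2 2013)Q(Q2 2013) = 360×3 + 327×11 + 2212×9 = 1080 + 3597 + 19908 = 24585
link = 30504/24585 = 1.240757
Chained index = 100 × 1.087786 × 1.240757 = 134.9678

134.97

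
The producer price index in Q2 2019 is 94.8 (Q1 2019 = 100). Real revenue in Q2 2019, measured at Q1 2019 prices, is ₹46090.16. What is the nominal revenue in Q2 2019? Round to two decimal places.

43693.47

Nominal = Real × (Index/100) = 46090.16 × (94.8/100)
        = 46090.16 × 0.948 = 43693.4717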